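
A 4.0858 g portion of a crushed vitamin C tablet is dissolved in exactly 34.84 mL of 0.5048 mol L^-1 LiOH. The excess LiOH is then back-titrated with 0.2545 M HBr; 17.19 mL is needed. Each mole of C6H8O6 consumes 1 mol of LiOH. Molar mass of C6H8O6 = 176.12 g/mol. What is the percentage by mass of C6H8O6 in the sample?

57.0%

Total n(LiOH) added = 0.5048 x 0.03484 = 0.01759 mol.
n(HBr) used = 0.2545 x 0.01719 = 0.004375 mol, which equals the excess n(LiOH).
So n(LiOH) consumed by the sample = 0.01759 - 0.004375 = 0.01321 mol.
n(C6H8O6) = 0.01321 / 1 = 0.01321 mol.
mass C6H8O6 = 0.01321 x 176.12 = 2.327 g, so %C6H8O6 = 2.327/4.0858 x 100 = 57.0%.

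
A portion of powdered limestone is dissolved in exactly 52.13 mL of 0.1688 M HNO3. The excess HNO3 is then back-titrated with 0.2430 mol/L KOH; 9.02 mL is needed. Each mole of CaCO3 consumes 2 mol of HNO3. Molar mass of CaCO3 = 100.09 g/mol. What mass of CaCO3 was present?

Total n(HNO3) added = 0.1688 x 0.05213 = 0.008800 mol.
n(KOH) used = 0.2430 x 0.009020 = 0.002192 mol, which equals the excess n(HNO3).
So n(HNO3) consumed by the sample = 0.008800 - 0.002192 = 0.006608 mol.
n(CaCO3) = 0.006608 / 2 = 0.003304 mol.
mass = 0.003304 mol x 100.09 g/mol = 0.331 g.

0.331 g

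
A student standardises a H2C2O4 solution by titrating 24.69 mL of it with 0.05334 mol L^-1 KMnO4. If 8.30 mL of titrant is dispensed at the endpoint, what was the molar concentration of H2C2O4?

0.0448 M

n(KMnO4) = 0.05334 x 0.008300 = 0.0004427 mol.
From the balanced equation, 2 mol KMnO4 reacts with 5 mol H2C2O4, so n(H2C2O4) = 0.0004427 x 5/2 = 0.001107 mol.
[H2C2O4] = 0.001107 / 0.02469 L = 0.0448 M.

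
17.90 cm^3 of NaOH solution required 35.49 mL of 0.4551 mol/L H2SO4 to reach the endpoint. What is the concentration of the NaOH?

1.80 M

n(H2SO4) delivered = 0.4551 x 0.03549 = 0.01615 mol.
The reaction is 2 NaOH + 1 H2SO4, so n(NaOH) = 0.01615 x 2/1 = 0.03230 mol.
[NaOH] = 0.03230 mol / 0.01790 L = 1.80 M.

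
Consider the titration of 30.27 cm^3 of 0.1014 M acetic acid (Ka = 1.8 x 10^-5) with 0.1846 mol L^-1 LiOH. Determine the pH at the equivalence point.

8.78

n(CH3COOH) = 0.1014 x 0.03027 = 0.003069 mol; V(LiOH) at equivalence = 0.003069/0.1846 = 0.01663 L.
At equivalence all the acid is converted to CH3COO-; total volume = 0.03027 + 0.01663 = 0.04690 L, so [CH3COO-] = 0.003069/0.04690 = 0.06545 M.
Kb = Kw/Ka = 1.0e-14 / 1.8 x 10^-5 = 5.56e-10.
[OH^-] = sqrt(Kb x [CH3COO-]) = sqrt(5.56e-10 x 0.06545) = 6.03e-6 M.
pOH = 5.22, so pH = 14.00 - 5.22 = 8.78.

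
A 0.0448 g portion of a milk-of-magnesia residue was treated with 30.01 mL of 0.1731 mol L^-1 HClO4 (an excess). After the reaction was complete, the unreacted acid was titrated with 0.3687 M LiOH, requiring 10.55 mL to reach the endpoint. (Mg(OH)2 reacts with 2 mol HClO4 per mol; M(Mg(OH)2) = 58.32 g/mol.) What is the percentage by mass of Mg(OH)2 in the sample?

Total n(HClO4) added = 0.1731 x 0.03001 = 0.005195 mol.
n(LiOH) used = 0.3687 x 0.01055 = 0.003890 mol, which equals the excess n(HClO4).
So n(HClO4) consumed by the sample = 0.005195 - 0.003890 = 0.001305 mol.
n(Mg(OH)2) = 0.001305 / 2 = 0.0006525 mol.
mass Mg(OH)2 = 0.0006525 x 58.32 = 0.03805 g, so %Mg(OH)2 = 0.03805/0.0448 x 100 = 84.9%.

84.9%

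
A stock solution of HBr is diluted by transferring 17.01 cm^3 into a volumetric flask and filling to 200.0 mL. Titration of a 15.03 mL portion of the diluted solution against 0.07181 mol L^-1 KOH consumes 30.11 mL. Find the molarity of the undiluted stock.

n(KOH) = 0.07181 x 0.03011 = 0.002162 mol.
n(HBr) in the aliquot = 0.002162 mol.
[diluted HBr] = 0.002162 / 0.01503 = 0.1439 M.
Dilution factor = 200.0/17.01 = 11.76, so [stock] = 0.1439 x 11.76 = 1.69 M.

1.69 M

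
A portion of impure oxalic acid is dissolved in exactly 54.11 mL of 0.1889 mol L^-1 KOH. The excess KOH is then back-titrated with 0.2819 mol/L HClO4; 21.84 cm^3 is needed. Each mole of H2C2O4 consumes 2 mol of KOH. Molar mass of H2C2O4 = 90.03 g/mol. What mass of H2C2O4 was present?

Total n(KOH) added = 0.1889 x 0.05411 = 0.01022 mol.
n(HClO4) used = 0.2819 x 0.02184 = 0.006157 mol, which equals the excess n(KOH).
So n(KOH) consumed by the sample = 0.01022 - 0.006157 = 0.004065 mol.
n(H2C2O4) = 0.004065 / 2 = 0.002032 mol.
mass = 0.002032 mol x 90.03 g/mol = 0.183 g.

0.183 g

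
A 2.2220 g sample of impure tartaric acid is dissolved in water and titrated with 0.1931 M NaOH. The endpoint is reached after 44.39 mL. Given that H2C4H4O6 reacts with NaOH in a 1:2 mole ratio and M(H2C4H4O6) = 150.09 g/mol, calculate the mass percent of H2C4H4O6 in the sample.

n(NaOH) = 0.1931 x 0.04439 = 0.008572 mol.
n(H2C4H4O6) = 0.008572 / 2 = 0.004286 mol.
mass of H2C4H4O6 = 0.004286 x 150.09 = 0.6433 g.
% purity = 0.6433 / 2.2220 x 100 = 28.9%.

28.9%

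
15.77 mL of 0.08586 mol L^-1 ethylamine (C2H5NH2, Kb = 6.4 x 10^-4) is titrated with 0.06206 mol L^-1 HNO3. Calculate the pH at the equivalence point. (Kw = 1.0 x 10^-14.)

n(C2H5NH2) = 0.08586 x 0.01577 = 0.001354 mol; V(HNO3) at equivalence = 0.001354/0.06206 = 0.02182 L.
At equivalence the base is fully converted to C2H5NH3+; total volume = 0.03759 L, so [C2H5NH3+] = 0.001354/0.03759 = 0.03602 M.
Ka(C2H5NH3+) = Kw/Kb = 1.0e-14 / 6.4 x 10^-4 = 1.56e-11.
[H^+] = sqrt(Ka x [C2H5NH3+]) = sqrt(1.56e-11 x 0.03602) = 7.50e-7 M.
pH = -log(7.50e-7) = 6.12.

6.12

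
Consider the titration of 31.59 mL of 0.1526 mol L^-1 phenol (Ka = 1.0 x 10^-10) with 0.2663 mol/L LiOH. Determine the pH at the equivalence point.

11.49

n(C6H5OH) = 0.1526 x 0.03159 = 0.004821 mol; V(LiOH) at equivalence = 0.004821/0.2663 = 0.01810 L.
At equivalence all the acid is converted to C6H5O-; total volume = 0.03159 + 0.01810 = 0.04969 L, so [C6H5O-] = 0.004821/0.04969 = 0.09701 M.
Kb = Kw/Ka = 1.0e-14 / 1.0 x 10^-10 = 0.000100.
[OH^-] = sqrt(Kb x [C6H5O-]) = sqrt(0.000100 x 0.09701) = 0.00311 M.
pOH = 2.51, so pH = 14.00 - 2.51 = 11.49.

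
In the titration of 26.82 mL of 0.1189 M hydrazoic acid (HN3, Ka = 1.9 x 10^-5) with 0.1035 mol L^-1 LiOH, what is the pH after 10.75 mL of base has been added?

Initial n(HN3) = 0.1189 x 0.02682 = 0.003189 mol.
n(LiOH) added = 0.1035 x 0.01075 = 0.001113 mol, converting that many moles of HN3 to N3-.
Remaining n(HN3) = 0.002076 mol; n(N3-) = 0.001113 mol.
By Henderson-Hasselbalch, pH = pKa + log([A^-]/[HA]) = 4.72 + log(0.001113/0.002076) = 4.72 + (-0.27) = 4.45.

4.45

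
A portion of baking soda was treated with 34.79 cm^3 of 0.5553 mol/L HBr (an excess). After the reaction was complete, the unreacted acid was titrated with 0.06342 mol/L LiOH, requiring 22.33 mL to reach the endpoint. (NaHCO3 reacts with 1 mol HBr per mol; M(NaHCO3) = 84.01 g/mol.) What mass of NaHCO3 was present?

Total n(HBr) added = 0.5553 x 0.03479 = 0.01932 mol.
n(LiOH) used = 0.06342 x 0.02233 = 0.001416 mol, which equals the excess n(HBr).
So n(HBr) consumed by the sample = 0.01932 - 0.001416 = 0.01790 mol.
n(NaHCO3) = 0.01790 / 1 = 0.01790 mol.
mass = 0.01790 mol x 84.01 g/mol = 1.50 g.

1.50 g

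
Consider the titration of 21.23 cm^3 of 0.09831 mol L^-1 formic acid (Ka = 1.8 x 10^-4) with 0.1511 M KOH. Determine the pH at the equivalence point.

8.26

n(HCOOH) = 0.09831 x 0.02123 = 0.002087 mol; V(KOH) at equivalence = 0.002087/0.1511 = 0.01381 L.
At equivalence all the acid is converted to HCOO-; total volume = 0.02123 + 0.01381 = 0.03504 L, so [HCOO-] = 0.002087/0.03504 = 0.05956 M.
Kb = Kw/Ka = 1.0e-14 / 1.8 x 10^-4 = 5.56e-11.
[OH^-] = sqrt(Kb x [HCOO-]) = sqrt(5.56e-11 x 0.05956) = 1.82e-6 M.
pOH = 5.74, so pH = 14.00 - 5.74 = 8.26.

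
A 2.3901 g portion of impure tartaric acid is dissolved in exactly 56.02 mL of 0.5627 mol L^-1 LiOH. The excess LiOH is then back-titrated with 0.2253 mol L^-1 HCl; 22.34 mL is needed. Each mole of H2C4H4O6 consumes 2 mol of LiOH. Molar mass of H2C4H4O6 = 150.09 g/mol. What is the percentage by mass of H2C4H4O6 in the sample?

Total n(LiOH) added = 0.5627 x 0.05602 = 0.03152 mol.
n(HCl) used = 0.2253 x 0.02234 = 0.005033 mol, which equals the excess n(LiOH).
So n(LiOH) consumed by the sample = 0.03152 - 0.005033 = 0.02649 mol.
n(H2C4H4O6) = 0.02649 / 2 = 0.01324 mol.
mass H2C4H4O6 = 0.01324 x 150.09 = 1.988 g, so %H2C4H4O6 = 1.988/2.3901 x 100 = 83.2%.

83.2%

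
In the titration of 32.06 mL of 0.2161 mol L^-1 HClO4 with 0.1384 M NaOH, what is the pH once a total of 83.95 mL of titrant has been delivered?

12.61

n(acid) = 0.2161 x 0.03206 = 0.006928 mol; n(NaOH) added = 0.1384 x 0.08395 = 0.01162 mol.
Base is in excess by 0.01162 - 0.006928 = 0.004691 mol in a total volume of 0.1160 L.
[OH^-] = 0.004691/0.1160 = 0.04043 M, so pOH = 1.39 and pH = 14.00 - 1.39 = 12.61.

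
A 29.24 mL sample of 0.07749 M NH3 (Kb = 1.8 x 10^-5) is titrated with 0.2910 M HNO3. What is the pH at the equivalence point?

5.23

n(NH3) = 0.07749 x 0.02924 = 0.002266 mol; V(HNO3) at equivalence = 0.002266/0.2910 = 0.007786 L.
At equivalence the base is fully converted to NH4+; total volume = 0.03703 L, so [NH4+] = 0.002266/0.03703 = 0.06119 M.
Ka(NH4+) = Kw/Kb = 1.0e-14 / 1.8 x 10^-5 = 5.56e-10.
[H^+] = sqrt(Ka x [NH4+]) = sqrt(5.56e-10 x 0.06119) = 5.83e-6 M.
pH = -log(5.83e-6) = 5.23.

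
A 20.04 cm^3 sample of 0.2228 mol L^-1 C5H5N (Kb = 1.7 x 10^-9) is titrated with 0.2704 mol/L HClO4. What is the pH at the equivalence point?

3.07

n(C5H5N) = 0.2228 x 0.02004 = 0.004465 mol; V(HClO4) at equivalence = 0.004465/0.2704 = 0.01651 L.
At equivalence the base is fully converted to C5H5NH+; total volume = 0.03655 L, so [C5H5NH+] = 0.004465/0.03655 = 0.1222 M.
Ka(C5H5NH+) = Kw/Kb = 1.0e-14 / 1.7 x 10^-9 = 5.88e-6.
[H^+] = sqrt(Ka x [C5H5NH+]) = sqrt(5.88e-6 x 0.1222) = 0.000848 M.
pH = -log(0.000848) = 3.07.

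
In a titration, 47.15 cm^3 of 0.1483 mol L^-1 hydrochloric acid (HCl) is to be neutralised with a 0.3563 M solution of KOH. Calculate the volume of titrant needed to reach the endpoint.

19.6 mL

n(HCl) = 0.1483 mol/L x 0.04715 L = 0.006992 mol.
At equivalence n(KOH) = n(HCl) = 0.006992 mol.
V(KOH) = 0.006992 / 0.3563 = 0.01962 L = 19.6 mL.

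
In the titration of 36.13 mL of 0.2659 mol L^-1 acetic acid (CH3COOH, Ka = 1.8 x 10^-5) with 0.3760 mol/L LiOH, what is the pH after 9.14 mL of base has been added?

4.49

Initial n(CH3COOH) = 0.2659 x 0.03613 = 0.009607 mol.
n(LiOH) added = 0.3760 x 0.009140 = 0.003437 mol, converting that many moles of CH3COOH to CH3COO-.
Remaining n(CH3COOH) = 0.006170 mol; n(CH3COO-) = 0.003437 mol.
By Henderson-Hasselbalch, pH = pKa + log([A^-]/[HA]) = 4.74 + log(0.003437/0.006170) = 4.74 + (-0.25) = 4.49.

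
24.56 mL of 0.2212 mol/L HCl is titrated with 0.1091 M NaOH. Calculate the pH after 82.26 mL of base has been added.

n(acid) = 0.2212 x 0.02456 = 0.005433 mol; n(NaOH) added = 0.1091 x 0.08226 = 0.008975 mol.
Base is in excess by 0.008975 - 0.005433 = 0.003542 mol in a total volume of 0.1068 L.
[OH^-] = 0.003542/0.1068 = 0.03316 M, so pOH = 1.48 and pH = 14.00 - 1.48 = 12.52.

12.52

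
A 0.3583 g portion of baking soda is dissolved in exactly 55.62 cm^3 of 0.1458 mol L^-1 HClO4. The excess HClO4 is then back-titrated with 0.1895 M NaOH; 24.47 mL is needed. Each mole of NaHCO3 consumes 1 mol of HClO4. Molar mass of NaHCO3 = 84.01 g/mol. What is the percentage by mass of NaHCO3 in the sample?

Total n(HClO4) added = 0.1458 x 0.05562 = 0.008109 mol.
n(NaOH) used = 0.1895 x 0.02447 = 0.004637 mol, which equals the excess n(HClO4).
So n(HClO4) consumed by the sample = 0.008109 - 0.004637 = 0.003472 mol.
n(NaHCO3) = 0.003472 / 1 = 0.003472 mol.
mass NaHCO3 = 0.003472 x 84.01 = 0.2917 g, so %NaHCO3 = 0.2917/0.3583 x 100 = 81.4%.

81.4%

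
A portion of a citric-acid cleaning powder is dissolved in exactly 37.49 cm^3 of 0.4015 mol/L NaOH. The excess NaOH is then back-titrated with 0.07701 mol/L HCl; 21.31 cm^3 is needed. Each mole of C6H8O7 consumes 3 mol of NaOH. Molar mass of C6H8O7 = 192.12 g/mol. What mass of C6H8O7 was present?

0.859 g

Total n(NaOH) added = 0.4015 x 0.03749 = 0.01505 mol.
n(HCl) used = 0.07701 x 0.02131 = 0.001641 mol, which equals the excess n(NaOH).
So n(NaOH) consumed by the sample = 0.01505 - 0.001641 = 0.01341 mol.
n(C6H8O7) = 0.01341 / 3 = 0.004470 mol.
mass = 0.004470 mol x 192.12 g/mol = 0.859 g.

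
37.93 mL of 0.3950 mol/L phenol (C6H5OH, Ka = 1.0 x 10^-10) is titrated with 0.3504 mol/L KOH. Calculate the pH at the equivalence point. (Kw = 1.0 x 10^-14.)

n(C6H5OH) = 0.3950 x 0.03793 = 0.01498 mol; V(KOH) at equivalence = 0.01498/0.3504 = 0.04276 L.
At equivalence all the acid is converted to C6H5O-; total volume = 0.03793 + 0.04276 = 0.08069 L, so [C6H5O-] = 0.01498/0.08069 = 0.1857 M.
Kb = Kw/Ka = 1.0e-14 / 1.0 x 10^-10 = 0.000100.
[OH^-] = sqrt(Kb x [C6H5O-]) = sqrt(0.000100 x 0.1857) = 0.00431 M.
pOH = 2.37, so pH = 14.00 - 2.37 = 11.63.

11.63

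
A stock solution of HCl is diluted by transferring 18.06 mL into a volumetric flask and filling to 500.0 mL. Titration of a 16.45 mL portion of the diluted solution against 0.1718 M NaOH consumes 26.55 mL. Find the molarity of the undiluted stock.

n(NaOH) = 0.1718 x 0.02655 = 0.004561 mol.
n(HCl) in the aliquot = 0.004561 mol.
[diluted HCl] = 0.004561 / 0.01645 = 0.2773 M.
Dilution factor = 500.0/18.06 = 27.69, so [stock] = 0.2773 x 27.69 = 7.68 M.

7.68 M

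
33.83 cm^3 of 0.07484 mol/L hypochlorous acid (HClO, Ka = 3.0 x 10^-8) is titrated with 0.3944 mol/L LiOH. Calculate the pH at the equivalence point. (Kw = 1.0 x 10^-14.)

10.16

n(HClO) = 0.07484 x 0.03383 = 0.002532 mol; V(LiOH) at equivalence = 0.002532/0.3944 = 0.006419 L.
At equivalence all the acid is converted to ClO-; total volume = 0.03383 + 0.006419 = 0.04025 L, so [ClO-] = 0.002532/0.04025 = 0.06290 M.
Kb = Kw/Ka = 1.0e-14 / 3.0 x 10^-8 = 3.33e-7.
[OH^-] = sqrt(Kb x [ClO-]) = sqrt(3.33e-7 x 0.06290) = 0.000145 M.
pOH = 3.84, so pH = 14.00 - 3.84 = 10.16.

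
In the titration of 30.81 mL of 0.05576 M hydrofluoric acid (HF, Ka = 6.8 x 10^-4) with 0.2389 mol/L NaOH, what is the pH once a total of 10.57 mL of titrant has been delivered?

12.29

n(acid) = 0.05576 x 0.03081 = 0.001718 mol; n(NaOH) added = 0.2389 x 0.01057 = 0.002525 mol.
Base is in excess by 0.002525 - 0.001718 = 0.0008072 mol in a total volume of 0.04138 L.
[OH^-] = 0.0008072/0.04138 = 0.01951 M, so pOH = 1.71 and pH = 14.00 - 1.71 = 12.29.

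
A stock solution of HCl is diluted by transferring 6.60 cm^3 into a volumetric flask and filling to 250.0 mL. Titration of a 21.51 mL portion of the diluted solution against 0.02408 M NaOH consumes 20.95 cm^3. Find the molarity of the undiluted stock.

n(NaOH) = 0.02408 x 0.02095 = 0.0005045 mol.
n(HCl) in the aliquot = 0.0005045 mol.
[diluted HCl] = 0.0005045 / 0.02151 = 0.02345 M.
Dilution factor = 250.0/6.600 = 37.88, so [stock] = 0.02345 x 37.88 = 0.888 M.

0.888 M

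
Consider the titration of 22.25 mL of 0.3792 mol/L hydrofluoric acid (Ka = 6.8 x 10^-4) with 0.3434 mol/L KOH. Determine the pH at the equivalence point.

8.21

n(HF) = 0.3792 x 0.02225 = 0.008437 mol; V(KOH) at equivalence = 0.008437/0.3434 = 0.02457 L.
At equivalence all the acid is converted to F-; total volume = 0.02225 + 0.02457 = 0.04682 L, so [F-] = 0.008437/0.04682 = 0.1802 M.
Kb = Kw/Ka = 1.0e-14 / 6.8 x 10^-4 = 1.47e-11.
[OH^-] = sqrt(Kb x [F-]) = sqrt(1.47e-11 x 0.1802) = 1.63e-6 M.
pOH = 5.79, so pH = 14.00 - 5.79 = 8.21.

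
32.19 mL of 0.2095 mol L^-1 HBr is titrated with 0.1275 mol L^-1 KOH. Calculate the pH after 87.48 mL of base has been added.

12.57

n(acid) = 0.2095 x 0.03219 = 0.006744 mol; n(KOH) added = 0.1275 x 0.08748 = 0.01115 mol.
Base is in excess by 0.01115 - 0.006744 = 0.004410 mol in a total volume of 0.1197 L.
[OH^-] = 0.004410/0.1197 = 0.03685 M, so pOH = 1.43 and pH = 14.00 - 1.43 = 12.57.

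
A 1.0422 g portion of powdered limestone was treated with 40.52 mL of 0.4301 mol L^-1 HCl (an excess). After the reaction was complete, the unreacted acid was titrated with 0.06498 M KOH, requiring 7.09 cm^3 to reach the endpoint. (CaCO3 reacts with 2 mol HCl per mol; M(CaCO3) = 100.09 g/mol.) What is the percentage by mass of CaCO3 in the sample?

Total n(HCl) added = 0.4301 x 0.04052 = 0.01743 mol.
n(KOH) used = 0.06498 x 0.007090 = 0.0004607 mol, which equals the excess n(HCl).
So n(HCl) consumed by the sample = 0.01743 - 0.0004607 = 0.01697 mol.
n(CaCO3) = 0.01697 / 2 = 0.008483 mol.
mass CaCO3 = 0.008483 x 100.09 = 0.8491 g, so %CaCO3 = 0.8491/1.0422 x 100 = 81.5%.

81.5%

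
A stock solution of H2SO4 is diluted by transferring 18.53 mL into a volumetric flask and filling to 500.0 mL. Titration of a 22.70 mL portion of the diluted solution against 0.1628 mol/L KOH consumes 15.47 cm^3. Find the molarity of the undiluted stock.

n(KOH) = 0.1628 x 0.01547 = 0.002519 mol.
n(H2SO4) in the aliquot = 0.002519 x 1/2 = 0.001259 mol.
[diluted H2SO4] = 0.001259 / 0.02270 = 0.05547 M.
Dilution factor = 500.0/18.53 = 26.98, so [stock] = 0.05547 x 26.98 = 1.50 M.

1.50 M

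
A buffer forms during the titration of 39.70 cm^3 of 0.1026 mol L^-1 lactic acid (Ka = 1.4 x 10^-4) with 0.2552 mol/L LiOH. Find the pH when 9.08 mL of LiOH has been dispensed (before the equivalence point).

3.97

Initial n(HC3H5O3) = 0.1026 x 0.03970 = 0.004073 mol.
n(LiOH) added = 0.2552 x 0.009080 = 0.002317 mol, converting that many moles of HC3H5O3 to C3H5O3-.
Remaining n(HC3H5O3) = 0.001756 mol; n(C3H5O3-) = 0.002317 mol.
By Henderson-Hasselbalch, pH = pKa + log([A^-]/[HA]) = 3.85 + log(0.002317/0.001756) = 3.85 + (+0.12) = 3.97.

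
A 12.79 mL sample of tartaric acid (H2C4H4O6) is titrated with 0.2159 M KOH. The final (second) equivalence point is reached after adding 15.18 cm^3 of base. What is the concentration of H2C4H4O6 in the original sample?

0.128 M

n(KOH) = 0.2159 x 0.01518 = 0.003277 mol.
At the final (second) equivalence point, 2 mol OH^- react per mol H2C4H4O6, so n(H2C4H4O6) = 0.003277 / 2 = 0.001639 mol.
[H2C4H4O6] = 0.001639 / 0.01279 L = 0.128 M.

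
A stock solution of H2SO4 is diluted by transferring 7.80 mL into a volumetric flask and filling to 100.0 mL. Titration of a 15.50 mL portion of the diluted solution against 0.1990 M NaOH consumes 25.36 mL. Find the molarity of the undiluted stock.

n(NaOH) = 0.1990 x 0.02536 = 0.005047 mol.
n(H2SO4) in the aliquot = 0.005047 x 1/2 = 0.002523 mol.
[diluted H2SO4] = 0.002523 / 0.01550 = 0.1628 M.
Dilution factor = 100.0/7.800 = 12.82, so [stock] = 0.1628 x 12.82 = 2.09 M.

2.09 M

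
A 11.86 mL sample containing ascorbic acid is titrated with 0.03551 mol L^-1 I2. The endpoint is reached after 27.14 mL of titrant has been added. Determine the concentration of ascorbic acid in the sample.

n(I2) = 0.03551 x 0.02714 = 0.0009637 mol.
From the balanced equation, 1 mol I2 reacts with 1 mol ascorbic acid, so n(ascorbic acid) = 0.0009637 x 1/1 = 0.0009637 mol.
[ascorbic acid] = 0.0009637 / 0.01186 L = 0.0813 M.

0.0813 M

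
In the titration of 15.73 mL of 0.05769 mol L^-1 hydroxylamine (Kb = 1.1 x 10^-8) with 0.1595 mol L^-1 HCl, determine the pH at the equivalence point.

3.71

n(NH2OH) = 0.05769 x 0.01573 = 0.0009075 mol; V(HCl) at equivalence = 0.0009075/0.1595 = 0.005689 L.
At equivalence the base is fully converted to NH3OH+; total volume = 0.02142 L, so [NH3OH+] = 0.0009075/0.02142 = 0.04237 M.
Ka(NH3OH+) = Kw/Kb = 1.0e-14 / 1.1 x 10^-8 = 9.09e-7.
[H^+] = sqrt(Ka x [NH3OH+]) = sqrt(9.09e-7 x 0.04237) = 0.000196 M.
pH = -log(0.000196) = 3.71.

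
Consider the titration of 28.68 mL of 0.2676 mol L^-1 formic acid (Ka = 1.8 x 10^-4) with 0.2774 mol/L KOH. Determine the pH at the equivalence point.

8.44

n(HCOOH) = 0.2676 x 0.02868 = 0.007675 mol; V(KOH) at equivalence = 0.007675/0.2774 = 0.02767 L.
At equivalence all the acid is converted to HCOO-; total volume = 0.02868 + 0.02767 = 0.05635 L, so [HCOO-] = 0.007675/0.05635 = 0.1362 M.
Kb = Kw/Ka = 1.0e-14 / 1.8 x 10^-4 = 5.56e-11.
[OH^-] = sqrt(Kb x [HCOO-]) = sqrt(5.56e-11 x 0.1362) = 2.75e-6 M.
pOH = 5.56, so pH = 14.00 - 5.56 = 8.44.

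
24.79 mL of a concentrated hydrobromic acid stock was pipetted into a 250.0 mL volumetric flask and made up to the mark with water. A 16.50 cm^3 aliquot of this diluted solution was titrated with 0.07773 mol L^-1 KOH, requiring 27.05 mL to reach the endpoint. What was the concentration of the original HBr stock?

n(KOH) = 0.07773 x 0.02705 = 0.002103 mol.
n(HBr) in the aliquot = 0.002103 mol.
[diluted HBr] = 0.002103 / 0.01650 = 0.1274 M.
Dilution factor = 250.0/24.79 = 10.08, so [stock] = 0.1274 x 10.08 = 1.29 M.

1.29 M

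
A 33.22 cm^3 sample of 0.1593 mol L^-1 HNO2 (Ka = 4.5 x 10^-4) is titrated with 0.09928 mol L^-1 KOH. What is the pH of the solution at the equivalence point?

n(HNO2) = 0.1593 x 0.03322 = 0.005292 mol; V(KOH) at equivalence = 0.005292/0.09928 = 0.05330 L.
At equivalence all the acid is converted to NO2-; total volume = 0.03322 + 0.05330 = 0.08652 L, so [NO2-] = 0.005292/0.08652 = 0.06116 M.
Kb = Kw/Ka = 1.0e-14 / 4.5 x 10^-4 = 2.22e-11.
[OH^-] = sqrt(Kb x [NO2-]) = sqrt(2.22e-11 x 0.06116) = 1.17e-6 M.
pOH = 5.93, so pH = 14.00 - 5.93 = 8.07.

8.07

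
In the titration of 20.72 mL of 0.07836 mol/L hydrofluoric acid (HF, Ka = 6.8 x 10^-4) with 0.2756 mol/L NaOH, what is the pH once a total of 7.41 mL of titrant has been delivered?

12.17

n(acid) = 0.07836 x 0.02072 = 0.001624 mol; n(NaOH) added = 0.2756 x 0.007410 = 0.002042 mol.
Base is in excess by 0.002042 - 0.001624 = 0.0004186 mol in a total volume of 0.02813 L.
[OH^-] = 0.0004186/0.02813 = 0.01488 M, so pOH = 1.83 and pH = 14.00 - 1.83 = 12.17.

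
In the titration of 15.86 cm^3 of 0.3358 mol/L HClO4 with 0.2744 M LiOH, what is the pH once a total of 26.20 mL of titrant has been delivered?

n(acid) = 0.3358 x 0.01586 = 0.005326 mol; n(LiOH) added = 0.2744 x 0.02620 = 0.007189 mol.
Base is in excess by 0.007189 - 0.005326 = 0.001863 mol in a total volume of 0.04206 L.
[OH^-] = 0.001863/0.04206 = 0.04431 M, so pOH = 1.35 and pH = 14.00 - 1.35 = 12.65.

12.65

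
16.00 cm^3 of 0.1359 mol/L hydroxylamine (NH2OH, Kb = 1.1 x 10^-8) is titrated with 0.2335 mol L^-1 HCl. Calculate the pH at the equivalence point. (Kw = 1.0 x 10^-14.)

3.55

n(NH2OH) = 0.1359 x 0.01600 = 0.002174 mol; V(HCl) at equivalence = 0.002174/0.2335 = 0.009312 L.
At equivalence the base is fully converted to NH3OH+; total volume = 0.02531 L, so [NH3OH+] = 0.002174/0.02531 = 0.08590 M.
Ka(NH3OH+) = Kw/Kb = 1.0e-14 / 1.1 x 10^-8 = 9.09e-7.
[H^+] = sqrt(Ka x [NH3OH+]) = sqrt(9.09e-7 x 0.08590) = 0.000279 M.
pH = -log(0.000279) = 3.55.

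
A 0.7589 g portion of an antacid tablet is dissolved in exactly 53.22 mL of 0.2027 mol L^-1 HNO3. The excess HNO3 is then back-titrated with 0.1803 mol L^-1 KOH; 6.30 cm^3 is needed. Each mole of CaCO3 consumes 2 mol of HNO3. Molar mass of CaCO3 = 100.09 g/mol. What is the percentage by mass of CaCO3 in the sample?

63.6%

Total n(HNO3) added = 0.2027 x 0.05322 = 0.01079 mol.
n(KOH) used = 0.1803 x 0.006300 = 0.001136 mol, which equals the excess n(HNO3).
So n(HNO3) consumed by the sample = 0.01079 - 0.001136 = 0.009652 mol.
n(CaCO3) = 0.009652 / 2 = 0.004826 mol.
mass CaCO3 = 0.004826 x 100.09 = 0.4830 g, so %CaCO3 = 0.4830/0.7589 x 100 = 63.6%.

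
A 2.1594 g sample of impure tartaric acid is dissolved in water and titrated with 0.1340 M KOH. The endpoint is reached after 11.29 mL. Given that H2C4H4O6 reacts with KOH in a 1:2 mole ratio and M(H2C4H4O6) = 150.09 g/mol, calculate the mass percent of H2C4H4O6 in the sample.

n(KOH) = 0.1340 x 0.01129 = 0.001513 mol.
n(H2C4H4O6) = 0.001513 / 2 = 0.0007564 mol.
mass of H2C4H4O6 = 0.0007564 x 150.09 = 0.1135 g.
% purity = 0.1135 / 2.1594 x 100 = 5.26%.

5.26%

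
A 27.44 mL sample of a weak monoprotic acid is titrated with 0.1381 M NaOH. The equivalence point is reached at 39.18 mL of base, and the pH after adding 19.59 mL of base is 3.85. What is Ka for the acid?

1.4 x 10^-4

19.59 mL is half of the equivalence volume, so this is the half-equivalence point where [HA] = [A^-].
At half-equivalence pH = pKa, so pKa = 3.85.
Ka = 10^(-3.85) = 1.4 x 10^-4.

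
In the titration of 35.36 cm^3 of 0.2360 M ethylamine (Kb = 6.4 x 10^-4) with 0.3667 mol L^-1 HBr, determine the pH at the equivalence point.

n(C2H5NH2) = 0.2360 x 0.03536 = 0.008345 mol; V(HBr) at equivalence = 0.008345/0.3667 = 0.02276 L.
At equivalence the base is fully converted to C2H5NH3+; total volume = 0.05812 L, so [C2H5NH3+] = 0.008345/0.05812 = 0.1436 M.
Ka(C2H5NH3+) = Kw/Kb = 1.0e-14 / 6.4 x 10^-4 = 1.56e-11.
[H^+] = sqrt(Ka x [C2H5NH3+]) = sqrt(1.56e-11 x 0.1436) = 1.50e-6 M.
pH = -log(1.50e-6) = 5.82.

5.82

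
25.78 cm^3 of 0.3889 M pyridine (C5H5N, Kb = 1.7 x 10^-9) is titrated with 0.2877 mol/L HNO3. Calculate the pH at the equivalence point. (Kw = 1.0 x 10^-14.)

n(C5H5N) = 0.3889 x 0.02578 = 0.01003 mol; V(HNO3) at equivalence = 0.01003/0.2877 = 0.03485 L.
At equivalence the base is fully converted to C5H5NH+; total volume = 0.06063 L, so [C5H5NH+] = 0.01003/0.06063 = 0.1654 M.
Ka(C5H5NH+) = Kw/Kb = 1.0e-14 / 1.7 x 10^-9 = 5.88e-6.
[H^+] = sqrt(Ka x [C5H5NH+]) = sqrt(5.88e-6 x 0.1654) = 0.000986 M.
pH = -log(0.000986) = 3.01.

3.01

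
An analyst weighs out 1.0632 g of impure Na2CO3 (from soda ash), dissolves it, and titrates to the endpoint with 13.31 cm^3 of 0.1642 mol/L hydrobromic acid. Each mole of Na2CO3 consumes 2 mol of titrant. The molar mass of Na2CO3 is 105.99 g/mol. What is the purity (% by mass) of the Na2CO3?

10.9%

n(HBr) = 0.1642 x 0.01331 = 0.002186 mol.
n(Na2CO3) = 0.002186 / 2 = 0.001093 mol.
mass of Na2CO3 = 0.001093 x 105.99 = 0.1158 g.
% purity = 0.1158 / 1.0632 x 100 = 10.9%.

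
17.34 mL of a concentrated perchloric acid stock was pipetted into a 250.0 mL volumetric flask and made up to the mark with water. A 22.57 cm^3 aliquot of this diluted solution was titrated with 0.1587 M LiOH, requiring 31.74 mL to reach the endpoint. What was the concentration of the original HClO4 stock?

3.22 M

n(LiOH) = 0.1587 x 0.03174 = 0.005037 mol.
n(HClO4) in the aliquot = 0.005037 mol.
[diluted HClO4] = 0.005037 / 0.02257 = 0.2232 M.
Dilution factor = 250.0/17.34 = 14.42, so [stock] = 0.2232 x 14.42 = 3.22 M.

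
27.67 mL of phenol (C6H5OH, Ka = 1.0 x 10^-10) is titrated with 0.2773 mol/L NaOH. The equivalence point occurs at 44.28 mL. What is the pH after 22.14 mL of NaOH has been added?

10.00

22.14 mL is exactly half the equivalence volume (44.28/2), i.e. the half-equivalence point.
There, n(HA) = n(A^-), so pH = pKa = -log(1.0 x 10^-10) = 10.00.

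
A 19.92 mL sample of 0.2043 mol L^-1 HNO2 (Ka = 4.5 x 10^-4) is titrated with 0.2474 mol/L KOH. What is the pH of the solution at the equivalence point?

8.20

n(HNO2) = 0.2043 x 0.01992 = 0.004070 mol; V(KOH) at equivalence = 0.004070/0.2474 = 0.01645 L.
At equivalence all the acid is converted to NO2-; total volume = 0.01992 + 0.01645 = 0.03637 L, so [NO2-] = 0.004070/0.03637 = 0.1119 M.
Kb = Kw/Ka = 1.0e-14 / 4.5 x 10^-4 = 2.22e-11.
[OH^-] = sqrt(Kb x [NO2-]) = sqrt(2.22e-11 x 0.1119) = 1.58e-6 M.
pOH = 5.80, so pH = 14.00 - 5.80 = 8.20.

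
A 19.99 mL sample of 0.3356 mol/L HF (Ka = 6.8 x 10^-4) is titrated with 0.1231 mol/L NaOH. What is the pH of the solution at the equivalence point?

8.06

n(HF) = 0.3356 x 0.01999 = 0.006709 mol; V(NaOH) at equivalence = 0.006709/0.1231 = 0.05450 L.
At equivalence all the acid is converted to F-; total volume = 0.01999 + 0.05450 = 0.07449 L, so [F-] = 0.006709/0.07449 = 0.09006 M.
Kb = Kw/Ka = 1.0e-14 / 6.8 x 10^-4 = 1.47e-11.
[OH^-] = sqrt(Kb x [F-]) = sqrt(1.47e-11 x 0.09006) = 1.15e-6 M.
pOH = 5.94, so pH = 14.00 - 5.94 = 8.06.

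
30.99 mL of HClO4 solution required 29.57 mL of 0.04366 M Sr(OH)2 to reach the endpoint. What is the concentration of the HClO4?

n(Sr(OH)2) delivered = 0.04366 x 0.02957 = 0.001291 mol.
The reaction is 2 HClO4 + 1 Sr(OH)2, so n(HClO4) = 0.001291 x 2/1 = 0.002582 mol.
[HClO4] = 0.002582 mol / 0.03099 L = 0.0833 M.

0.0833 M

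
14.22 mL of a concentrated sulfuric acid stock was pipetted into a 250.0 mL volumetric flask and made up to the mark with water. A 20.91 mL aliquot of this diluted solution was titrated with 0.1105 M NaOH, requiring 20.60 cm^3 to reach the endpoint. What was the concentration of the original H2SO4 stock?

n(NaOH) = 0.1105 x 0.02060 = 0.002276 mol.
n(H2SO4) in the aliquot = 0.002276 x 1/2 = 0.001138 mol.
[diluted H2SO4] = 0.001138 / 0.02091 = 0.05443 M.
Dilution factor = 250.0/14.22 = 17.58, so [stock] = 0.05443 x 17.58 = 0.957 M.

0.957 M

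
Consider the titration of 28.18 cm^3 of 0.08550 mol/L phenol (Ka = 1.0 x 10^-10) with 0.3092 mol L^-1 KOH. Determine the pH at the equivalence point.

11.41

n(C6H5OH) = 0.08550 x 0.02818 = 0.002409 mol; V(KOH) at equivalence = 0.002409/0.3092 = 0.007792 L.
At equivalence all the acid is converted to C6H5O-; total volume = 0.02818 + 0.007792 = 0.03597 L, so [C6H5O-] = 0.002409/0.03597 = 0.06698 M.
Kb = Kw/Ka = 1.0e-14 / 1.0 x 10^-10 = 0.000100.
[OH^-] = sqrt(Kb x [C6H5O-]) = sqrt(0.000100 x 0.06698) = 0.00259 M.
pOH = 2.59, so pH = 14.00 - 2.59 = 11.41.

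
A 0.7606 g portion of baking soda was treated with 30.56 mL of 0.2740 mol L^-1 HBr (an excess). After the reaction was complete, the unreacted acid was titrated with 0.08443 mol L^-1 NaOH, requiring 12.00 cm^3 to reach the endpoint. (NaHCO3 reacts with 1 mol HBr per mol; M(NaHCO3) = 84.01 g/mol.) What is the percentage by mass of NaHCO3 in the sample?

81.3%

Total n(HBr) added = 0.2740 x 0.03056 = 0.008373 mol.
n(NaOH) used = 0.08443 x 0.01200 = 0.001013 mol, which equals the excess n(HBr).
So n(HBr) consumed by the sample = 0.008373 - 0.001013 = 0.007360 mol.
n(NaHCO3) = 0.007360 / 1 = 0.007360 mol.
mass NaHCO3 = 0.007360 x 84.01 = 0.6183 g, so %NaHCO3 = 0.6183/0.7606 x 100 = 81.3%.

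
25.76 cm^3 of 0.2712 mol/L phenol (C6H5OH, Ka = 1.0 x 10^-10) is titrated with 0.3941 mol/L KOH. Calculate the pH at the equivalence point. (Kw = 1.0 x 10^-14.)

11.60

n(C6H5OH) = 0.2712 x 0.02576 = 0.006986 mol; V(KOH) at equivalence = 0.006986/0.3941 = 0.01773 L.
At equivalence all the acid is converted to C6H5O-; total volume = 0.02576 + 0.01773 = 0.04349 L, so [C6H5O-] = 0.006986/0.04349 = 0.1606 M.
Kb = Kw/Ka = 1.0e-14 / 1.0 x 10^-10 = 0.000100.
[OH^-] = sqrt(Kb x [C6H5O-]) = sqrt(0.000100 x 0.1606) = 0.00401 M.
pOH = 2.40, so pH = 14.00 - 2.40 = 11.60.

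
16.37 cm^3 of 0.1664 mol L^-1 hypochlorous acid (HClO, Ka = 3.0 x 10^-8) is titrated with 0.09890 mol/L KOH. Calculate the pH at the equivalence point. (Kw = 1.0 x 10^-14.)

10.16

n(HClO) = 0.1664 x 0.01637 = 0.002724 mol; V(KOH) at equivalence = 0.002724/0.09890 = 0.02754 L.
At equivalence all the acid is converted to ClO-; total volume = 0.01637 + 0.02754 = 0.04391 L, so [ClO-] = 0.002724/0.04391 = 0.06203 M.
Kb = Kw/Ka = 1.0e-14 / 3.0 x 10^-8 = 3.33e-7.
[OH^-] = sqrt(Kb x [ClO-]) = sqrt(3.33e-7 x 0.06203) = 0.000144 M.
pOH = 3.84, so pH = 14.00 - 3.84 = 10.16.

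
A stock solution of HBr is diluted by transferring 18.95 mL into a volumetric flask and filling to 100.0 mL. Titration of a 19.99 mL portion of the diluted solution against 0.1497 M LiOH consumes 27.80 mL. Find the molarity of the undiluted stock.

n(LiOH) = 0.1497 x 0.02780 = 0.004162 mol.
n(HBr) in the aliquot = 0.004162 mol.
[diluted HBr] = 0.004162 / 0.01999 = 0.2082 M.
Dilution factor = 100.0/18.95 = 5.277, so [stock] = 0.2082 x 5.277 = 1.10 M.

1.10 M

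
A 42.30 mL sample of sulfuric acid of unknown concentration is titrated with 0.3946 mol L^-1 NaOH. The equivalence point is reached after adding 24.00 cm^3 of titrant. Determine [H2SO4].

0.112 M

n(NaOH) delivered = 0.3946 x 0.02400 = 0.009470 mol.
The reaction is 1 H2SO4 + 2 NaOH, so n(H2SO4) = 0.009470 x 1/2 = 0.004735 mol.
[H2SO4] = 0.004735 mol / 0.04230 L = 0.112 M.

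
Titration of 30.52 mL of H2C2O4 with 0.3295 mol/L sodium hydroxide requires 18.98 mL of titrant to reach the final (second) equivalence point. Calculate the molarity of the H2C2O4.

0.102 M

n(NaOH) = 0.3295 x 0.01898 = 0.006254 mol.
At the final (second) equivalence point, 2 mol OH^- react per mol H2C2O4, so n(H2C2O4) = 0.006254 / 2 = 0.003127 mol.
[H2C2O4] = 0.003127 / 0.03052 L = 0.102 M.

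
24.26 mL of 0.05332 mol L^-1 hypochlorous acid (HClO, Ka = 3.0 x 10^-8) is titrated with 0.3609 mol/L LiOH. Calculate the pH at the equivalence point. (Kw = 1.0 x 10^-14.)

10.09

n(HClO) = 0.05332 x 0.02426 = 0.001294 mol; V(LiOH) at equivalence = 0.001294/0.3609 = 0.003584 L.
At equivalence all the acid is converted to ClO-; total volume = 0.02426 + 0.003584 = 0.02784 L, so [ClO-] = 0.001294/0.02784 = 0.04646 M.
Kb = Kw/Ka = 1.0e-14 / 3.0 x 10^-8 = 3.33e-7.
[OH^-] = sqrt(Kb x [ClO-]) = sqrt(3.33e-7 x 0.04646) = 0.000124 M.
pOH = 3.91, so pH = 14.00 - 3.91 = 10.09.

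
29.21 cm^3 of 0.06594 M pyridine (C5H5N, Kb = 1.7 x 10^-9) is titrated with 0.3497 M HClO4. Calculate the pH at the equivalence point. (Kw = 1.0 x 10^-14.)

n(C5H5N) = 0.06594 x 0.02921 = 0.001926 mol; V(HClO4) at equivalence = 0.001926/0.3497 = 0.005508 L.
At equivalence the base is fully converted to C5H5NH+; total volume = 0.03472 L, so [C5H5NH+] = 0.001926/0.03472 = 0.05548 M.
Ka(C5H5NH+) = Kw/Kb = 1.0e-14 / 1.7 x 10^-9 = 5.88e-6.
[H^+] = sqrt(Ka x [C5H5NH+]) = sqrt(5.88e-6 x 0.05548) = 0.000571 M.
pH = -log(0.000571) = 3.24.

3.24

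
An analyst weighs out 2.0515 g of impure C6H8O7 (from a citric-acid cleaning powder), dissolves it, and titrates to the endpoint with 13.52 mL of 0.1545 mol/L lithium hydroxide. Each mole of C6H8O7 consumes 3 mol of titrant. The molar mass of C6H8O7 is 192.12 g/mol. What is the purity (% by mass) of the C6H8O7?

6.52%

n(LiOH) = 0.1545 x 0.01352 = 0.002089 mol.
n(C6H8O7) = 0.002089 / 3 = 0.0006963 mol.
mass of C6H8O7 = 0.0006963 x 192.12 = 0.1338 g.
% purity = 0.1338 / 2.0515 x 100 = 6.52%.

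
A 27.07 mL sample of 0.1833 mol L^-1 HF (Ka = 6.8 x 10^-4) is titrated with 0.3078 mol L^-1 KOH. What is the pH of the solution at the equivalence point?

8.11

n(HF) = 0.1833 x 0.02707 = 0.004962 mol; V(KOH) at equivalence = 0.004962/0.3078 = 0.01612 L.
At equivalence all the acid is converted to F-; total volume = 0.02707 + 0.01612 = 0.04319 L, so [F-] = 0.004962/0.04319 = 0.1149 M.
Kb = Kw/Ka = 1.0e-14 / 6.8 x 10^-4 = 1.47e-11.
[OH^-] = sqrt(Kb x [F-]) = sqrt(1.47e-11 x 0.1149) = 1.30e-6 M.
pOH = 5.89, so pH = 14.00 - 5.89 = 8.11.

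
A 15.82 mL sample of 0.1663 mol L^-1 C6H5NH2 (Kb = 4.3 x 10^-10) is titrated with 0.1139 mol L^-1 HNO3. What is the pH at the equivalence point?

2.90

n(C6H5NH2) = 0.1663 x 0.01582 = 0.002631 mol; V(HNO3) at equivalence = 0.002631/0.1139 = 0.02310 L.
At equivalence the base is fully converted to C6H5NH3+; total volume = 0.03892 L, so [C6H5NH3+] = 0.002631/0.03892 = 0.06760 M.
Ka(C6H5NH3+) = Kw/Kb = 1.0e-14 / 4.3 x 10^-10 = 2.33e-5.
[H^+] = sqrt(Ka x [C6H5NH3+]) = sqrt(2.33e-5 x 0.06760) = 0.00125 M.
pH = -log(0.00125) = 2.90.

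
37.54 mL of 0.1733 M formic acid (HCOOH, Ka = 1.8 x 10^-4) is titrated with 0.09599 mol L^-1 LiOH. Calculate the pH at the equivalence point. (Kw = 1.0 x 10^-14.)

8.27

n(HCOOH) = 0.1733 x 0.03754 = 0.006506 mol; V(LiOH) at equivalence = 0.006506/0.09599 = 0.06777 L.
At equivalence all the acid is converted to HCOO-; total volume = 0.03754 + 0.06777 = 0.1053 L, so [HCOO-] = 0.006506/0.1053 = 0.06177 M.
Kb = Kw/Ka = 1.0e-14 / 1.8 x 10^-4 = 5.56e-11.
[OH^-] = sqrt(Kb x [HCOO-]) = sqrt(5.56e-11 x 0.06177) = 1.85e-6 M.
pOH = 5.73, so pH = 14.00 - 5.73 = 8.27.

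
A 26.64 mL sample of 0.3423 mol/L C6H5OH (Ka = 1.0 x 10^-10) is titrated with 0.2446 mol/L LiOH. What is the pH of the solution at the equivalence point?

n(C6H5OH) = 0.3423 x 0.02664 = 0.009119 mol; V(LiOH) at equivalence = 0.009119/0.2446 = 0.03728 L.
At equivalence all the acid is converted to C6H5O-; total volume = 0.02664 + 0.03728 = 0.06392 L, so [C6H5O-] = 0.009119/0.06392 = 0.1427 M.
Kb = Kw/Ka = 1.0e-14 / 1.0 x 10^-10 = 0.000100.
[OH^-] = sqrt(Kb x [C6H5O-]) = sqrt(0.000100 x 0.1427) = 0.00378 M.
pOH = 2.42, so pH = 14.00 - 2.42 = 11.58.

11.58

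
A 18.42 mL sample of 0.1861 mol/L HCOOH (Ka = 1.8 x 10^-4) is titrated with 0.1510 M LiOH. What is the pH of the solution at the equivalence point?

8.33

n(HCOOH) = 0.1861 x 0.01842 = 0.003428 mol; V(LiOH) at equivalence = 0.003428/0.1510 = 0.02270 L.
At equivalence all the acid is converted to HCOO-; total volume = 0.01842 + 0.02270 = 0.04112 L, so [HCOO-] = 0.003428/0.04112 = 0.08336 M.
Kb = Kw/Ka = 1.0e-14 / 1.8 x 10^-4 = 5.56e-11.
[OH^-] = sqrt(Kb x [HCOO-]) = sqrt(5.56e-11 x 0.08336) = 2.15e-6 M.
pOH = 5.67, so pH = 14.00 - 5.67 = 8.33.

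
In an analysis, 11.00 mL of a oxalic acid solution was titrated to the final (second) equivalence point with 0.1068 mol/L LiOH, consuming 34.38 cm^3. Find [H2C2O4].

n(LiOH) = 0.1068 x 0.03438 = 0.003672 mol.
At the final (second) equivalence point, 2 mol OH^- react per mol H2C2O4, so n(H2C2O4) = 0.003672 / 2 = 0.001836 mol.
[H2C2O4] = 0.001836 / 0.01100 L = 0.167 M.

0.167 M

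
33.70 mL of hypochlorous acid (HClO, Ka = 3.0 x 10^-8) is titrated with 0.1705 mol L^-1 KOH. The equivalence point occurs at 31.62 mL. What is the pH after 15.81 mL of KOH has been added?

7.52

15.81 mL is exactly half the equivalence volume (31.62/2), i.e. the half-equivalence point.
There, n(HA) = n(A^-), so pH = pKa = -log(3.0 x 10^-8) = 7.52.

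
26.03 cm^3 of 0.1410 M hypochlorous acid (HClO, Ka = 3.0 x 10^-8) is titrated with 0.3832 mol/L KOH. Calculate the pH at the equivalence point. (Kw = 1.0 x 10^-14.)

n(HClO) = 0.1410 x 0.02603 = 0.003670 mol; V(KOH) at equivalence = 0.003670/0.3832 = 0.009578 L.
At equivalence all the acid is converted to ClO-; total volume = 0.02603 + 0.009578 = 0.03561 L, so [ClO-] = 0.003670/0.03561 = 0.1031 M.
Kb = Kw/Ka = 1.0e-14 / 3.0 x 10^-8 = 3.33e-7.
[OH^-] = sqrt(Kb x [ClO-]) = sqrt(3.33e-7 x 0.1031) = 0.000185 M.
pOH = 3.73, so pH = 14.00 - 3.73 = 10.27.

10.27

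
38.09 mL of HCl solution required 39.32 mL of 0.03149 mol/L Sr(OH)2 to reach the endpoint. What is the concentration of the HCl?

0.0650 M

n(Sr(OH)2) delivered = 0.03149 x 0.03932 = 0.001238 mol.
The reaction is 2 HCl + 1 Sr(OH)2, so n(HCl) = 0.001238 x 2/1 = 0.002476 mol.
[HCl] = 0.002476 mol / 0.03809 L = 0.0650 M.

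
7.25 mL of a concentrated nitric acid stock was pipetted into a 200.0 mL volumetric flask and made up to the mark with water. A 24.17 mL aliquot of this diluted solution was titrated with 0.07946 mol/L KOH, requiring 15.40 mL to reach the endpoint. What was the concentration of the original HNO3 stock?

1.40 M

n(KOH) = 0.07946 x 0.01540 = 0.001224 mol.
n(HNO3) in the aliquot = 0.001224 mol.
[diluted HNO3] = 0.001224 / 0.02417 = 0.05063 M.
Dilution factor = 200.0/7.250 = 27.59, so [stock] = 0.05063 x 27.59 = 1.40 M.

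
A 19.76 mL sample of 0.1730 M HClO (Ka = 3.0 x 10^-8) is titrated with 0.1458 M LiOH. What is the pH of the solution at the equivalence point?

n(HClO) = 0.1730 x 0.01976 = 0.003418 mol; V(LiOH) at equivalence = 0.003418/0.1458 = 0.02345 L.
At equivalence all the acid is converted to ClO-; total volume = 0.01976 + 0.02345 = 0.04321 L, so [ClO-] = 0.003418/0.04321 = 0.07912 M.
Kb = Kw/Ka = 1.0e-14 / 3.0 x 10^-8 = 3.33e-7.
[OH^-] = sqrt(Kb x [ClO-]) = sqrt(3.33e-7 x 0.07912) = 0.000162 M.
pOH = 3.79, so pH = 14.00 - 3.79 = 10.21.

10.21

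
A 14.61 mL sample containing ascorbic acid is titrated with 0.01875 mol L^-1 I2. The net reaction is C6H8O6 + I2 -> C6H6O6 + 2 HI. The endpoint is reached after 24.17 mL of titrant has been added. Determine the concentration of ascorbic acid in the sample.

0.0310 M

n(I2) = 0.01875 x 0.02417 = 0.0004532 mol.
From the balanced equation, 1 mol I2 reacts with 1 mol ascorbic acid, so n(ascorbic acid) = 0.0004532 x 1/1 = 0.0004532 mol.
[ascorbic acid] = 0.0004532 / 0.01461 L = 0.0310 M.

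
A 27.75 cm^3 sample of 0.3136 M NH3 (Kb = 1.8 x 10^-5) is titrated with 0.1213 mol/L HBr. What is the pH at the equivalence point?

5.16

n(NH3) = 0.3136 x 0.02775 = 0.008702 mol; V(HBr) at equivalence = 0.008702/0.1213 = 0.07174 L.
At equivalence the base is fully converted to NH4+; total volume = 0.09949 L, so [NH4+] = 0.008702/0.09949 = 0.08747 M.
Ka(NH4+) = Kw/Kb = 1.0e-14 / 1.8 x 10^-5 = 5.56e-10.
[H^+] = sqrt(Ka x [NH4+]) = sqrt(5.56e-10 x 0.08747) = 6.97e-6 M.
pH = -log(6.97e-6) = 5.16.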